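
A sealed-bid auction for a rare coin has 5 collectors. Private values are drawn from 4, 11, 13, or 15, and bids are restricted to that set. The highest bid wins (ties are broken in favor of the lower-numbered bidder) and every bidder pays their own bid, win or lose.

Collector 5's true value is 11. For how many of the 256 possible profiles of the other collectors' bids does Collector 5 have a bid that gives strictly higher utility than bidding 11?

Others bid (4, 4, 4, 11): truth gives -11; bid 13 gives -2 > -11. Violating.
Others bid (4, 4, 4, 13): truth gives -11; bid 4 gives -4 > -11. Violating.
Others bid (4, 4, 4, 15): truth gives -11; bid 4 gives -4 > -11. Violating.
Others bid (4, 4, 11, 4): truth gives -11; bid 13 gives -2 > -11. Violating.
Others bid (4, 4, 4, 4): truth gives 0; no alternative beats it.
(Checking all 256 profiles: 255 have a profitable deviation, 1 does not.)

255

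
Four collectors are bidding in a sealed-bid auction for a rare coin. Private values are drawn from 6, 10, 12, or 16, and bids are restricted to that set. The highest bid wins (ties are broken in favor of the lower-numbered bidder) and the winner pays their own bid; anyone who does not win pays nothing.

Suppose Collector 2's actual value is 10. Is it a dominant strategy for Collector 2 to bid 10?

Check each profile of the others' bids and compare truth against every alternative bid.
Others bid (6, 6, 6): truth gives 0, best alternative gives 0.
Others bid (6, 6, 10): truth gives 0, best alternative gives 0.
Others bid (6, 6, 12): truth gives 0, best alternative gives 0.
Others bid (6, 6, 16): truth gives 0, best alternative gives 0.
Others bid (6, 10, 6): truth gives 0, best alternative gives 0.
Others bid (6, 10, 10): truth gives 0, best alternative gives 0.
(Remaining 58 profiles checked similarly; truth is weakly best in each.)
In every case the truthful bid is at least as good as any alternative, so it is a dominant strategy.

Yes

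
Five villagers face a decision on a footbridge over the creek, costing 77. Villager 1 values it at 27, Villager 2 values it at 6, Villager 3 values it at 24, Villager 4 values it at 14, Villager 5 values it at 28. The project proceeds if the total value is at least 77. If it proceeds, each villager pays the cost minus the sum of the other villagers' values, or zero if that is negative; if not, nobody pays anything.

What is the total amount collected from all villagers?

13

Total value 99 ≥ cost 77, so it is built.
Villager 1: others sum to 72; max(0, 77 - 72) = 5.
Villager 2: others sum to 93; max(0, 77 - 93) = 0.
Villager 3: others sum to 75; max(0, 77 - 75) = 2.
Villager 4: others sum to 85; max(0, 77 - 85) = 0.
Villager 5: others sum to 71; max(0, 77 - 71) = 6.
Total collected = 5 + 0 + 2 + 0 + 6 = 13.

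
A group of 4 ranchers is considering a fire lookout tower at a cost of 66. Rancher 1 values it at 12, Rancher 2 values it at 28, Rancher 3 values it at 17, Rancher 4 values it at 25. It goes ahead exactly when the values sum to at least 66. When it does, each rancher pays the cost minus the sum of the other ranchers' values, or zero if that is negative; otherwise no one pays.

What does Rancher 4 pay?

Total value 82 ≥ cost 66, so the project is built.
The other ranchers' values sum to 57.
Cost minus that sum is 66 - 57 = 9.

9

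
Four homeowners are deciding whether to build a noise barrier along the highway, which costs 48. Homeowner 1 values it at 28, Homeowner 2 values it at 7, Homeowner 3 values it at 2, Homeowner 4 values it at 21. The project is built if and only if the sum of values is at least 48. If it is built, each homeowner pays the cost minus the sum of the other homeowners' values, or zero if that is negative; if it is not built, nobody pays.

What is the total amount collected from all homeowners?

Total value 58 ≥ cost 48, so it is built.
Homeowner 1: others sum to 30; max(0, 48 - 30) = 18.
Homeowner 2: others sum to 51; max(0, 48 - 51) = 0.
Homeowner 3: others sum to 56; max(0, 48 - 56) = 0.
Homeowner 4: others sum to 37; max(0, 48 - 37) = 11.
Total collected = 18 + 0 + 0 + 11 = 29.

29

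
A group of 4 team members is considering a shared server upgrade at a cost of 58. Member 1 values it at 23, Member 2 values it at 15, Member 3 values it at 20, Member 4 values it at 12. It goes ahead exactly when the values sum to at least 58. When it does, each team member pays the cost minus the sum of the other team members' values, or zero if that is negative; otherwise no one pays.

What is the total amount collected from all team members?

22

Total value 70 ≥ cost 58, so it is built.
Member 1: others sum to 47; max(0, 58 - 47) = 11.
Member 2: others sum to 55; max(0, 58 - 55) = 3.
Member 3: others sum to 50; max(0, 58 - 50) = 8.
Member 4: others sum to 58; max(0, 58 - 58) = 0.
Total collected = 11 + 3 + 8 + 0 = 22.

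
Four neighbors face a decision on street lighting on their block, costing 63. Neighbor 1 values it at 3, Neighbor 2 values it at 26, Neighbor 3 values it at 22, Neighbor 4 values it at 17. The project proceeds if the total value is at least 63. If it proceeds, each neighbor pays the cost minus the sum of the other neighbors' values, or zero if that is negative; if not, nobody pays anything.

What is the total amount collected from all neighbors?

Total value 68 ≥ cost 63, so it is built.
Neighbor 1: others sum to 65; max(0, 63 - 65) = 0.
Neighbor 2: others sum to 42; max(0, 63 - 42) = 21.
Neighbor 3: others sum to 46; max(0, 63 - 46) = 17.
Neighbor 4: others sum to 51; max(0, 63 - 51) = 12.
Total collected = 0 + 21 + 17 + 12 = 50.

50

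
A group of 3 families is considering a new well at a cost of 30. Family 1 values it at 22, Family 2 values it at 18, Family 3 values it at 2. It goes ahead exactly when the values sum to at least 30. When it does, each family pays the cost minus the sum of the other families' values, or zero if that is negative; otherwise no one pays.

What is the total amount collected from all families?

16

Total value 42 ≥ cost 30, so it is built.
Family 1: others sum to 20; max(0, 30 - 20) = 10.
Family 2: others sum to 24; max(0, 30 - 24) = 6.
Family 3: others sum to 40; max(0, 30 - 40) = 0.
Total collected = 10 + 6 + 0 = 16.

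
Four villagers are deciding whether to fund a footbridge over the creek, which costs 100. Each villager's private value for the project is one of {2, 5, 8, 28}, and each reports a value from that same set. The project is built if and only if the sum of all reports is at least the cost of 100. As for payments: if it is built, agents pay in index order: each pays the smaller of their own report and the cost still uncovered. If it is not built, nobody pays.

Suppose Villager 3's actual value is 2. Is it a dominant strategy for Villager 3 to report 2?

Yes

Check each profile of the others' reports and compare truth against every alternative report.
Others report (2, 2, 2): truth gives 0, best alternative gives 0.
Others report (2, 2, 5): truth gives 0, best alternative gives 0.
Others report (2, 2, 8): truth gives 0, best alternative gives 0.
Others report (2, 2, 28): truth gives 0, best alternative gives 0.
Others report (2, 5, 2): truth gives 0, best alternative gives 0.
Others report (2, 5, 5): truth gives 0, best alternative gives 0.
(Remaining 58 profiles checked similarly; truth is weakly best in each.)
In every case the truthful report is at least as good as any alternative, so it is a dominant strategy.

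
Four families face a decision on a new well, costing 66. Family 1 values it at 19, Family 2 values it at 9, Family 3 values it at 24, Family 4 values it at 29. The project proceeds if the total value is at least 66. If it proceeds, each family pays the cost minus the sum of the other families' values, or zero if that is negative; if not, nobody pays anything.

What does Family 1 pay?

4

Total value 81 ≥ cost 66, so the project is built.
The other families' values sum to 62.
Cost minus that sum is 66 - 62 = 4.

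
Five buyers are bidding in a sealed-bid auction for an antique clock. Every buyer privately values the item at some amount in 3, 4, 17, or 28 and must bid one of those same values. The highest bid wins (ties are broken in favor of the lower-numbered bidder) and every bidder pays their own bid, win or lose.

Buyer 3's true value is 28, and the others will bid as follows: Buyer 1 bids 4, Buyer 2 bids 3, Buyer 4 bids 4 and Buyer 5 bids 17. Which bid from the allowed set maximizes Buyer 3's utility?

Bid 3: loses but pays 3, utility -3.
Bid 4: loses but pays 4, utility -4.
Bid 17: wins, pays 17, utility 28 - 17 = 11.
Bid 28: wins, pays 28, utility 28 - 28 = 0.
The best choice is 17 with utility 11.

17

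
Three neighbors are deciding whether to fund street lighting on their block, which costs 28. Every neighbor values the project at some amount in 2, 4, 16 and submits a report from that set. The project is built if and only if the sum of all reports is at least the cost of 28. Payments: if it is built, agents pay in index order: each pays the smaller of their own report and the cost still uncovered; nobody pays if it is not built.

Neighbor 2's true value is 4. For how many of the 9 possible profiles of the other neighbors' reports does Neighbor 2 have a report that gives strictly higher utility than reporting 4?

Others report (16, 16): truth gives 0; report 2 gives 2 > 0. Violating.
Others report (2, 2): truth gives 0; no alternative beats it.
Others report (2, 4): truth gives 0; no alternative beats it.
(Checking all 9 profiles: 1 has a profitable deviation, 8 do not.)

1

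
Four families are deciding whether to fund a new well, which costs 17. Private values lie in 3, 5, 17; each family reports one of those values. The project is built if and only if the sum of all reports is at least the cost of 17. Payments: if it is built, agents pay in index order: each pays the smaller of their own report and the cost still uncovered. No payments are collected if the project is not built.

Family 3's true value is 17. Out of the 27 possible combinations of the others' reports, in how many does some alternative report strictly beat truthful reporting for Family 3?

Others report (3, 3, 17): truth gives 6; report 3 gives 14 > 6. Violating.
Others report (3, 5, 5): truth gives 8; report 5 gives 12 > 8. Violating.
Others report (3, 5, 17): truth gives 8; report 3 gives 14 > 8. Violating.
Others report (5, 3, 5): truth gives 8; report 5 gives 12 > 8. Violating.
Others report (3, 3, 3): truth gives 6; no alternative beats it.
Others report (3, 3, 5): truth gives 6; no alternative beats it.
(Checking all 27 profiles: 8 have a profitable deviation, 19 do not.)

8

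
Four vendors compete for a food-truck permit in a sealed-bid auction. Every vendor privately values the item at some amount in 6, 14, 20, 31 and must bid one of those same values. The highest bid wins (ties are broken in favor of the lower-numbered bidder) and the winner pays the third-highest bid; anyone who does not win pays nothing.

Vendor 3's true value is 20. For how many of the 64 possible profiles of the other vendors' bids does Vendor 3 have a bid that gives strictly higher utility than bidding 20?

12

Others bid (6, 6, 31): truth gives 0; bid 31 gives 14 > 0. Violating.
Others bid (6, 14, 31): truth gives 0; bid 31 gives 6 > 0. Violating.
Others bid (6, 20, 6): truth gives 0; bid 31 gives 14 > 0. Violating.
Others bid (6, 20, 14): truth gives 0; bid 31 gives 6 > 0. Violating.
Others bid (6, 6, 6): truth gives 14; no alternative beats it.
Others bid (6, 6, 14): truth gives 14; no alternative beats it.
(Checking all 64 profiles: 12 have a profitable deviation, 52 do not.)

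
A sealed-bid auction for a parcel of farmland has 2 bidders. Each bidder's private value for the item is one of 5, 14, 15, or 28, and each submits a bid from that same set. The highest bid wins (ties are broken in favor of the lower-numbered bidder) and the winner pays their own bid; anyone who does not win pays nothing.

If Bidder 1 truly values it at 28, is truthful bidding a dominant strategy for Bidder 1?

No

Consider the case where Bidder 2 bids 5.
Truthful bid 28: wins, pays 28, utility 28 - 28 = 0.
Bid 5 instead: wins, pays 5, utility 28 - 5 = 23.
Since 23 > 0, bidding 5 is strictly better here, so truthful bidding is not dominant.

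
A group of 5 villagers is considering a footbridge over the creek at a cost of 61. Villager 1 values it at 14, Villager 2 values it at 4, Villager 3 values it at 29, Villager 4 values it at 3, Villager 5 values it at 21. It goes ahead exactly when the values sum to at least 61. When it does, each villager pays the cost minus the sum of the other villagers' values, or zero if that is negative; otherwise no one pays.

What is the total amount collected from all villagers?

Total value 71 ≥ cost 61, so it is built.
Villager 1: others sum to 57; max(0, 61 - 57) = 4.
Villager 2: others sum to 67; max(0, 61 - 67) = 0.
Villager 3: others sum to 42; max(0, 61 - 42) = 19.
Villager 4: others sum to 68; max(0, 61 - 68) = 0.
Villager 5: others sum to 50; max(0, 61 - 50) = 11.
Total collected = 4 + 0 + 19 + 0 + 11 = 34.

34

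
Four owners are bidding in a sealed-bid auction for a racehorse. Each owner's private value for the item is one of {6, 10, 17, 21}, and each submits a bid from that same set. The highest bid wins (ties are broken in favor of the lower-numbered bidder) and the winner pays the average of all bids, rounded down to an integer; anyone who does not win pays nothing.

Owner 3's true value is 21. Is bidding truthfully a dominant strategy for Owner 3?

No

Consider the case where Owner 1 bids 6, Owner 2 bids 6 and Owner 4 bids 6.
Truthful bid 21: wins, pays 9, utility 21 - 9 = 12.
Bid 10 instead: wins, pays 7, utility 21 - 7 = 14.
Since 14 > 12, bidding 10 is strictly better here, so truthful bidding is not dominant.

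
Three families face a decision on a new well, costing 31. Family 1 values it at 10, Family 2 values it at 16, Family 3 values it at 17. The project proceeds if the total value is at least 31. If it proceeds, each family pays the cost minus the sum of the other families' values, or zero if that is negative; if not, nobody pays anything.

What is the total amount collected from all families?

9

Total value 43 ≥ cost 31, so it is built.
Family 1: others sum to 33; max(0, 31 - 33) = 0.
Family 2: others sum to 27; max(0, 31 - 27) = 4.
Family 3: others sum to 26; max(0, 31 - 26) = 5.
Total collected = 0 + 4 + 5 = 9.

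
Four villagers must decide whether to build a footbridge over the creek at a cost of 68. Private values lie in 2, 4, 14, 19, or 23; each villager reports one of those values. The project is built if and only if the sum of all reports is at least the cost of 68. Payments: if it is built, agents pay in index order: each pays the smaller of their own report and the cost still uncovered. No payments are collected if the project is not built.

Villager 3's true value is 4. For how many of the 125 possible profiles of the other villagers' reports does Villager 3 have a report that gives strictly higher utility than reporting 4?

Others report (23, 23, 23): truth gives 0; report 2 gives 2 > 0. Violating.
Others report (2, 2, 2): truth gives 0; no alternative beats it.
Others report (2, 2, 4): truth gives 0; no alternative beats it.
(Checking all 125 profiles: 1 has a profitable deviation, 124 do not.)

1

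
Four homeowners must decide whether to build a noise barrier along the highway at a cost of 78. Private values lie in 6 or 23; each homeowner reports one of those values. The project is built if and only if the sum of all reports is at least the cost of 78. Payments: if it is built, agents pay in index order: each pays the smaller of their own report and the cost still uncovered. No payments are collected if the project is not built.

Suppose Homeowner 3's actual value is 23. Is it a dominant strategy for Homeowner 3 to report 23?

Check each profile of the others' reports and compare truth against every alternative report.
Others report (6, 6, 6): truth gives 0, best alternative gives 0.
Others report (6, 6, 23): truth gives 0, best alternative gives 0.
Others report (6, 23, 6): truth gives 0, best alternative gives 0.
Others report (6, 23, 23): truth gives 0, best alternative gives 0.
Others report (23, 6, 6): truth gives 0, best alternative gives 0.
Others report (23, 6, 23): truth gives 0, best alternative gives 0.
(Remaining 2 profiles checked similarly; truth is weakly best in each.)
In every case the truthful report is at least as good as any alternative, so it is a dominant strategy.

Yes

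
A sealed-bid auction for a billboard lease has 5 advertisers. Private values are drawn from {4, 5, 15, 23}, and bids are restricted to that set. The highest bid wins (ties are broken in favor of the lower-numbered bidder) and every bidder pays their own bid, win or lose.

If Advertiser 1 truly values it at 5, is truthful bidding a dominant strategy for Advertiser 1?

Consider the case where Advertiser 2 bids 4, Advertiser 3 bids 4, Advertiser 4 bids 4 and Advertiser 5 bids 4.
Truthful bid 5: wins, pays 5, utility 5 - 5 = 0.
Bid 4 instead: wins, pays 4, utility 5 - 4 = 1.
Since 1 > 0, bidding 4 is strictly better here, so truthful bidding is not dominant.

No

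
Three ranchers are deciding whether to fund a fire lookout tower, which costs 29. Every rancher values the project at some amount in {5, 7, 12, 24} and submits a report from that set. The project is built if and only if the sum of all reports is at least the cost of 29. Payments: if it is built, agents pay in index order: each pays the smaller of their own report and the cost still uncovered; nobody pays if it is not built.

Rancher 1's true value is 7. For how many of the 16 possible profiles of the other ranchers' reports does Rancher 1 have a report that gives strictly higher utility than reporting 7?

Others report (5, 24): truth gives 0; report 5 gives 2 > 0. Violating.
Others report (7, 24): truth gives 0; report 5 gives 2 > 0. Violating.
Others report (12, 12): truth gives 0; report 5 gives 2 > 0. Violating.
Others report (12, 24): truth gives 0; report 5 gives 2 > 0. Violating.
Others report (5, 5): truth gives 0; no alternative beats it.
Others report (5, 7): truth gives 0; no alternative beats it.
(Checking all 16 profiles: 8 have a profitable deviation, 8 do not.)

8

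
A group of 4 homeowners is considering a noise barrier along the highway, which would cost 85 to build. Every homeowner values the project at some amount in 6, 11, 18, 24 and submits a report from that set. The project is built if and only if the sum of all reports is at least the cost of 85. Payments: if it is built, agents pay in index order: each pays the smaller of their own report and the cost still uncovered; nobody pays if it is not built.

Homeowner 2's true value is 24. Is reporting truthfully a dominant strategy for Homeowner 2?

Consider the case where Homeowner 1 reports 24, Homeowner 3 reports 24 and Homeowner 4 reports 24.
Truthful report 24: project built, pays 24, utility 24 - 24 = 0.
Report 18 instead: project built, pays 18, utility 24 - 18 = 6.
Since 6 > 0, reporting 18 is strictly better here, so truthful reporting is not dominant.

No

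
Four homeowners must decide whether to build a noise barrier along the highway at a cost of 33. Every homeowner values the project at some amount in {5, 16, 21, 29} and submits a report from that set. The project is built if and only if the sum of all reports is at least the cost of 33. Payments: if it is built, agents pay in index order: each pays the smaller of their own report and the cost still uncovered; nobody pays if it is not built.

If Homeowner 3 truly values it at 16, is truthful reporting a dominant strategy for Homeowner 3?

Consider the case where Homeowner 1 reports 5, Homeowner 2 reports 5 and Homeowner 4 reports 21.
Truthful report 16: project built, pays 16, utility 16 - 16 = 0.
Report 5 instead: project built, pays 5, utility 16 - 5 = 11.
Since 11 > 0, reporting 5 is strictly better here, so truthful reporting is not dominant.

No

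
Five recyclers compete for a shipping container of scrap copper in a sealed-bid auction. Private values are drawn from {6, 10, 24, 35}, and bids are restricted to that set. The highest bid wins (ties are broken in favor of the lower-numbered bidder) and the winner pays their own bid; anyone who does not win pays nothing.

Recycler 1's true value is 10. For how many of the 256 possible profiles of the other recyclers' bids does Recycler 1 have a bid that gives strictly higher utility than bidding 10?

1

Others bid (6, 6, 6, 6): truth gives 0; bid 6 gives 4 > 0. Violating.
Others bid (6, 6, 6, 10): truth gives 0; no alternative beats it.
Others bid (6, 6, 6, 24): truth gives 0; no alternative beats it.
(Checking all 256 profiles: 1 has a profitable deviation, 255 do not.)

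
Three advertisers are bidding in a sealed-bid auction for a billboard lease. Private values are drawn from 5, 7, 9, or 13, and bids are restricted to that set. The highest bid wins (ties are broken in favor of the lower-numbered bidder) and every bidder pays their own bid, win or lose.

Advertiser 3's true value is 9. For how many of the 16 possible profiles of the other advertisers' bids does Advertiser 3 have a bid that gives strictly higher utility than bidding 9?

13

Others bid (5, 5): truth gives 0; bid 7 gives 2 > 0. Violating.
Others bid (5, 9): truth gives -9; bid 13 gives -4 > -9. Violating.
Others bid (5, 13): truth gives -9; bid 5 gives -5 > -9. Violating.
Others bid (7, 9): truth gives -9; bid 13 gives -4 > -9. Violating.
Others bid (5, 7): truth gives 0; no alternative beats it.
Others bid (7, 5): truth gives 0; no alternative beats it.
(Checking all 16 profiles: 13 have a profitable deviation, 3 do not.)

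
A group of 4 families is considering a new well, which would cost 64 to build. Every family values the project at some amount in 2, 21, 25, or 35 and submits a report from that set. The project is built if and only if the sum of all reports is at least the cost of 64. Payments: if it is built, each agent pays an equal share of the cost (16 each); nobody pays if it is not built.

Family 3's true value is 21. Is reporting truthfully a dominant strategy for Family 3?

No

Consider the case where Family 1 reports 2, Family 2 reports 2 and Family 4 reports 25.
Truthful report 21: project not built, utility 0.
Report 35 instead: project built, pays 16, utility 21 - 16 = 5.
Since 5 > 0, reporting 35 is strictly better here, so truthful reporting is not dominant.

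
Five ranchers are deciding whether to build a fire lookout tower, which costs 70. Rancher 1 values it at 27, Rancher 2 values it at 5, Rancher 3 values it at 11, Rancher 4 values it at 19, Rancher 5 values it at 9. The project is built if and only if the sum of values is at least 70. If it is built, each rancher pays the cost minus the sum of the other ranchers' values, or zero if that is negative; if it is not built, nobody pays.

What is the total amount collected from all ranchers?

Total value 71 ≥ cost 70, so it is built.
Rancher 1: others sum to 44; max(0, 70 - 44) = 26.
Rancher 2: others sum to 66; max(0, 70 - 66) = 4.
Rancher 3: others sum to 60; max(0, 70 - 60) = 10.
Rancher 4: others sum to 52; max(0, 70 - 52) = 18.
Rancher 5: others sum to 62; max(0, 70 - 62) = 8.
Total collected = 26 + 4 + 10 + 18 + 8 = 66.

66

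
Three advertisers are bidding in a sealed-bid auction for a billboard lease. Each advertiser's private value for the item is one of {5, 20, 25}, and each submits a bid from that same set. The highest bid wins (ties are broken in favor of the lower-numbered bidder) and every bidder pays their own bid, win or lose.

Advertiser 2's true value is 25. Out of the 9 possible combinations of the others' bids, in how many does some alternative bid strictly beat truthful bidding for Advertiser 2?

Others bid (5, 5): truth gives 0; bid 20 gives 5 > 0. Violating.
Others bid (5, 20): truth gives 0; bid 20 gives 5 > 0. Violating.
Others bid (25, 5): truth gives -25; bid 5 gives -5 > -25. Violating.
Others bid (25, 20): truth gives -25; bid 5 gives -5 > -25. Violating.
Others bid (5, 25): truth gives 0; no alternative beats it.
Others bid (20, 5): truth gives 0; no alternative beats it.
(Checking all 9 profiles: 5 have a profitable deviation, 4 do not.)

5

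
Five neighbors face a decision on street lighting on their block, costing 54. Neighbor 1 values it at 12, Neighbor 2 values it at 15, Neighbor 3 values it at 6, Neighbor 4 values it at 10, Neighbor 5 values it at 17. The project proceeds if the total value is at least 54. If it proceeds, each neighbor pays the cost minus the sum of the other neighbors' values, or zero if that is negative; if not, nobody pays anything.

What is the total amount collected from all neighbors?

30

Total value 60 ≥ cost 54, so it is built.
Neighbor 1: others sum to 48; max(0, 54 - 48) = 6.
Neighbor 2: others sum to 45; max(0, 54 - 45) = 9.
Neighbor 3: others sum to 54; max(0, 54 - 54) = 0.
Neighbor 4: others sum to 50; max(0, 54 - 50) = 4.
Neighbor 5: others sum to 43; max(0, 54 - 43) = 11.
Total collected = 6 + 9 + 0 + 4 + 11 = 30.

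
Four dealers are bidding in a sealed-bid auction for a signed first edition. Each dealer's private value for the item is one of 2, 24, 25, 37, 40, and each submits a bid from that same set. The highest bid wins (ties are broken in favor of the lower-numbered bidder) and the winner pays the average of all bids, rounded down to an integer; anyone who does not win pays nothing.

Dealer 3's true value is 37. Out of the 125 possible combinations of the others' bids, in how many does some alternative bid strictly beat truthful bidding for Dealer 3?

54

Others bid (2, 2, 2): truth gives 27; bid 24 gives 30 > 27. Violating.
Others bid (2, 2, 24): truth gives 21; bid 24 gives 24 > 21. Violating.
Others bid (2, 2, 25): truth gives 21; bid 25 gives 24 > 21. Violating.
Others bid (2, 2, 40): truth gives 0; bid 40 gives 16 > 0. Violating.
Others bid (2, 2, 37): truth gives 18; no alternative beats it.
Others bid (2, 24, 37): truth gives 12; no alternative beats it.
(Checking all 125 profiles: 54 have a profitable deviation, 71 do not.)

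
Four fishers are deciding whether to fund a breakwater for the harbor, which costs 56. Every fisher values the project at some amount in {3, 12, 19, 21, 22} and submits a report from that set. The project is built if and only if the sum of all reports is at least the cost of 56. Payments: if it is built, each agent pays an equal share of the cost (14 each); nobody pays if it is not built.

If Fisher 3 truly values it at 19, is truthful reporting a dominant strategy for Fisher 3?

No

Consider the case where Fisher 1 reports 3, Fisher 2 reports 12 and Fisher 4 reports 19.
Truthful report 19: project not built, utility 0.
Report 22 instead: project built, pays 14, utility 19 - 14 = 5.
Since 5 > 0, reporting 22 is strictly better here, so truthful reporting is not dominant.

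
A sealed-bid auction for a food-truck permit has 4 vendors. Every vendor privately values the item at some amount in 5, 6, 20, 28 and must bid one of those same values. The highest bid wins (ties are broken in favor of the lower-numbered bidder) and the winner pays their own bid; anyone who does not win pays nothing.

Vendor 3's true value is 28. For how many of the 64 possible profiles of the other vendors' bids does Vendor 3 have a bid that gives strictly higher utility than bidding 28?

12

Others bid (5, 5, 5): truth gives 0; bid 6 gives 22 > 0. Violating.
Others bid (5, 5, 6): truth gives 0; bid 6 gives 22 > 0. Violating.
Others bid (5, 5, 20): truth gives 0; bid 20 gives 8 > 0. Violating.
Others bid (5, 6, 5): truth gives 0; bid 20 gives 8 > 0. Violating.
Others bid (5, 5, 28): truth gives 0; no alternative beats it.
Others bid (5, 6, 28): truth gives 0; no alternative beats it.
(Checking all 64 profiles: 12 have a profitable deviation, 52 do not.)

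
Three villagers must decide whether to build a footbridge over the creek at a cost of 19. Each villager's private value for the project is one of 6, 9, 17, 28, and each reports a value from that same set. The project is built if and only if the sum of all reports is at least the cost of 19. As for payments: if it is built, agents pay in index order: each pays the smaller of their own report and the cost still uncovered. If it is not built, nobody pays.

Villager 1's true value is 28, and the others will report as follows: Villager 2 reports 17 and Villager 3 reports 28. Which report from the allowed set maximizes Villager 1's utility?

6

Report 6: project built, pays 6, utility 28 - 6 = 22.
Report 9: project built, pays 9, utility 28 - 9 = 19.
Report 17: project built, pays 17, utility 28 - 17 = 11.
Report 28: project built, pays 19, utility 28 - 19 = 9.
The best choice is 6 with utility 22.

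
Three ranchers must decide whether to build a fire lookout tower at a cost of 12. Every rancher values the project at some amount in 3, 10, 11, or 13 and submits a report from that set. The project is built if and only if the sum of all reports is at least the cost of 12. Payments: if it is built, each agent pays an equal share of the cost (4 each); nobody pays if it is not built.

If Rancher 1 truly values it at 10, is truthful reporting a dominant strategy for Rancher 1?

Check each profile of the others' reports and compare truth against every alternative report.
Others report (3, 3): truth gives 6, best alternative gives 6.
Others report (3, 10): truth gives 6, best alternative gives 6.
Others report (3, 11): truth gives 6, best alternative gives 6.
Others report (3, 13): truth gives 6, best alternative gives 6.
Others report (10, 3): truth gives 6, best alternative gives 6.
Others report (10, 10): truth gives 6, best alternative gives 6.
(Remaining 10 profiles checked similarly; truth is weakly best in each.)
In every case the truthful report is at least as good as any alternative, so it is a dominant strategy.

Yes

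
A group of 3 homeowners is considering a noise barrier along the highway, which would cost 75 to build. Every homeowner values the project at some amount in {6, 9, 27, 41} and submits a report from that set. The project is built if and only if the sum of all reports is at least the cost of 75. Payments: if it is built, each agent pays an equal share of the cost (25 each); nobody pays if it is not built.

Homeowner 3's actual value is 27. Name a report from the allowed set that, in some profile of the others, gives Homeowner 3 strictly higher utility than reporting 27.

41

Suppose Homeowner 1 reports 6 and Homeowner 2 reports 41.
Report 27: project not built, utility 0.
Report 41: project built, pays 25, utility 27 - 25 = 2.
So reporting 41 beats truth here (2 > 0).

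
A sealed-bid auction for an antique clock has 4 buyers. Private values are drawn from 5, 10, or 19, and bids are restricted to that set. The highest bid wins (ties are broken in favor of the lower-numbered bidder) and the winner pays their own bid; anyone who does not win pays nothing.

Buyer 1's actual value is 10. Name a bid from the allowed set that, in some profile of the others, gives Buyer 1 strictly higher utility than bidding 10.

Suppose Buyer 2 bids 5, Buyer 3 bids 5 and Buyer 4 bids 5.
Bid 10: wins, pays 10, utility 10 - 10 = 0.
Bid 5: wins, pays 5, utility 10 - 5 = 5.
So bidding 5 beats truth here (5 > 0).

5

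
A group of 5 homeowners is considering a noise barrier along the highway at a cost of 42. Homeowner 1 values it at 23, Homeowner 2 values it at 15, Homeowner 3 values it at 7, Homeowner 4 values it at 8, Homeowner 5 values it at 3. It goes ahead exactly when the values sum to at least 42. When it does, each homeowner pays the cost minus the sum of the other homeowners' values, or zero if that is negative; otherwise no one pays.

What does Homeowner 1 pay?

Total value 56 ≥ cost 42, so the project is built.
The other homeowners' values sum to 33.
Cost minus that sum is 42 - 33 = 9.

9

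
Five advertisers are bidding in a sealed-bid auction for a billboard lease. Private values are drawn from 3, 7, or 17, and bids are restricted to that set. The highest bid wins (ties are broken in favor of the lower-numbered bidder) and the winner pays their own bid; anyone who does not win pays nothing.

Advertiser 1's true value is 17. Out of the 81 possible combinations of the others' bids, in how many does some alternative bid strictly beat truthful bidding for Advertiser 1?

Others bid (3, 3, 3, 3): truth gives 0; bid 3 gives 14 > 0. Violating.
Others bid (3, 3, 3, 7): truth gives 0; bid 7 gives 10 > 0. Violating.
Others bid (3, 3, 7, 3): truth gives 0; bid 7 gives 10 > 0. Violating.
Others bid (3, 3, 7, 7): truth gives 0; bid 7 gives 10 > 0. Violating.
Others bid (3, 3, 3, 17): truth gives 0; no alternative beats it.
Others bid (3, 3, 7, 17): truth gives 0; no alternative beats it.
(Checking all 81 profiles: 16 have a profitable deviation, 65 do not.)

16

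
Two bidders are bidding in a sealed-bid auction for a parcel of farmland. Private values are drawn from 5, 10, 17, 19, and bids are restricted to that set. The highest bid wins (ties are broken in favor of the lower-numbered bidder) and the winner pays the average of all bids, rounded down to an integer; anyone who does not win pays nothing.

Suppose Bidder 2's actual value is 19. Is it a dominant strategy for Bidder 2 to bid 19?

Consider the case where Bidder 1 bids 5.
Truthful bid 19: wins, pays 12, utility 19 - 12 = 7.
Bid 10 instead: wins, pays 7, utility 19 - 7 = 12.
Since 12 > 7, bidding 10 is strictly better here, so truthful bidding is not dominant.

No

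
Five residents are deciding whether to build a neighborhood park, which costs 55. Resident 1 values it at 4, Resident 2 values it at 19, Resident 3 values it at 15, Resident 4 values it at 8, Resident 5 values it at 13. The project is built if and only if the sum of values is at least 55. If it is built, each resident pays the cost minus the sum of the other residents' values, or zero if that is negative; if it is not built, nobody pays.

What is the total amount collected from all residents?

39

Total value 59 ≥ cost 55, so it is built.
Resident 1: others sum to 55; max(0, 55 - 55) = 0.
Resident 2: others sum to 40; max(0, 55 - 40) = 15.
Resident 3: others sum to 44; max(0, 55 - 44) = 11.
Resident 4: others sum to 51; max(0, 55 - 51) = 4.
Resident 5: others sum to 46; max(0, 55 - 46) = 9.
Total collected = 0 + 15 + 11 + 4 + 9 = 39.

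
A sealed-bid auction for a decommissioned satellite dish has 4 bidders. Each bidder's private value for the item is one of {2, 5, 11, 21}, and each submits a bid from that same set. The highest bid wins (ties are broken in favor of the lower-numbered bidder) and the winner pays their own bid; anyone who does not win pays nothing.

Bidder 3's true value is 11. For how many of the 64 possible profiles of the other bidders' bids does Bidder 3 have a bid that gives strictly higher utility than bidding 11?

Others bid (2, 2, 2): truth gives 0; bid 5 gives 6 > 0. Violating.
Others bid (2, 2, 5): truth gives 0; bid 5 gives 6 > 0. Violating.
Others bid (2, 2, 11): truth gives 0; no alternative beats it.
Others bid (2, 2, 21): truth gives 0; no alternative beats it.
(Checking all 64 profiles: 2 have a profitable deviation, 62 do not.)

2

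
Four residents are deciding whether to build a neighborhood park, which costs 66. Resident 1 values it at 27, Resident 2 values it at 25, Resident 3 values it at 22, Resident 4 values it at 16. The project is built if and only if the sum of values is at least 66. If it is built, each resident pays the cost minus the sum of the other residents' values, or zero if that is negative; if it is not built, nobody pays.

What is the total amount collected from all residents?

4

Total value 90 ≥ cost 66, so it is built.
Resident 1: others sum to 63; max(0, 66 - 63) = 3.
Resident 2: others sum to 65; max(0, 66 - 65) = 1.
Resident 3: others sum to 68; max(0, 66 - 68) = 0.
Resident 4: others sum to 74; max(0, 66 - 74) = 0.
Total collected = 3 + 1 + 0 + 0 = 4.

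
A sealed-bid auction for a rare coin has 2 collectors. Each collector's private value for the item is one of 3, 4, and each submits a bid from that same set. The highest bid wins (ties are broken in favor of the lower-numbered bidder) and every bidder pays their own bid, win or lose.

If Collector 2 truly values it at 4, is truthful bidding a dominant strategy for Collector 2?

No

Consider the case where Collector 1 bids 4.
Truthful bid 4: loses but pays 4, utility -4.
Bid 3 instead: loses but pays 3, utility -3.
Since -3 > -4, bidding 3 is strictly better here, so truthful bidding is not dominant.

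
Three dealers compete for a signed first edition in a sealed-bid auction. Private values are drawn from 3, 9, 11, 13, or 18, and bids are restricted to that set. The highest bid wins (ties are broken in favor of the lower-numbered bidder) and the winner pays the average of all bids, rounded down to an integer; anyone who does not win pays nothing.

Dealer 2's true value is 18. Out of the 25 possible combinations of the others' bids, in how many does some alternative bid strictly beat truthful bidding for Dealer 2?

Others bid (3, 3): truth gives 10; bid 9 gives 13 > 10. Violating.
Others bid (3, 9): truth gives 8; bid 9 gives 11 > 8. Violating.
Others bid (3, 11): truth gives 8; bid 11 gives 10 > 8. Violating.
Others bid (3, 13): truth gives 7; bid 13 gives 9 > 7. Violating.
Others bid (3, 18): truth gives 5; no alternative beats it.
Others bid (9, 18): truth gives 3; no alternative beats it.
(Checking all 25 profiles: 12 have a profitable deviation, 13 do not.)

12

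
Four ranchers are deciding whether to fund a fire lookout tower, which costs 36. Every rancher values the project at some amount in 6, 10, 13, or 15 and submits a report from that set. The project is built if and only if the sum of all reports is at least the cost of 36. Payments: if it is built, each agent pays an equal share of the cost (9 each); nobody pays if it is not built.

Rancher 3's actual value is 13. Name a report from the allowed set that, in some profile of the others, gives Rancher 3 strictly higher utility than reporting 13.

15

Suppose Rancher 1 reports 6, Rancher 2 reports 6 and Rancher 4 reports 10.
Report 13: project not built, utility 0.
Report 15: project built, pays 9, utility 13 - 9 = 4.
So reporting 15 beats truth here (4 > 0).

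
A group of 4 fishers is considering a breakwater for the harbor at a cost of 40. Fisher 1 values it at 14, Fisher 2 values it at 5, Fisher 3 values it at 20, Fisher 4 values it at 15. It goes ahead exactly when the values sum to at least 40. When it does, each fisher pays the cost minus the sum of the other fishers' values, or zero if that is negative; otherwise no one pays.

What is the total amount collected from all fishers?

Total value 54 ≥ cost 40, so it is built.
Fisher 1: others sum to 40; max(0, 40 - 40) = 0.
Fisher 2: others sum to 49; max(0, 40 - 49) = 0.
Fisher 3: others sum to 34; max(0, 40 - 34) = 6.
Fisher 4: others sum to 39; max(0, 40 - 39) = 1.
Total collected = 0 + 0 + 6 + 1 = 7.

7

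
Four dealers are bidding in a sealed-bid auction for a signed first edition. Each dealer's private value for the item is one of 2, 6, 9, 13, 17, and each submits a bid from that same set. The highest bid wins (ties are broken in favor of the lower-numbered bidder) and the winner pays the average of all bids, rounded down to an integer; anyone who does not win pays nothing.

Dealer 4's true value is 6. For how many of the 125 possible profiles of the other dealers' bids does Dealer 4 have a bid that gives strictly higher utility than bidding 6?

6

Others bid (2, 2, 6): truth gives 0; bid 9 gives 2 > 0. Violating.
Others bid (2, 6, 2): truth gives 0; bid 9 gives 2 > 0. Violating.
Others bid (2, 6, 6): truth gives 0; bid 9 gives 1 > 0. Violating.
Others bid (6, 2, 2): truth gives 0; bid 9 gives 2 > 0. Violating.
Others bid (2, 2, 2): truth gives 3; no alternative beats it.
Others bid (2, 2, 9): truth gives 0; no alternative beats it.
(Checking all 125 profiles: 6 have a profitable deviation, 119 do not.)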